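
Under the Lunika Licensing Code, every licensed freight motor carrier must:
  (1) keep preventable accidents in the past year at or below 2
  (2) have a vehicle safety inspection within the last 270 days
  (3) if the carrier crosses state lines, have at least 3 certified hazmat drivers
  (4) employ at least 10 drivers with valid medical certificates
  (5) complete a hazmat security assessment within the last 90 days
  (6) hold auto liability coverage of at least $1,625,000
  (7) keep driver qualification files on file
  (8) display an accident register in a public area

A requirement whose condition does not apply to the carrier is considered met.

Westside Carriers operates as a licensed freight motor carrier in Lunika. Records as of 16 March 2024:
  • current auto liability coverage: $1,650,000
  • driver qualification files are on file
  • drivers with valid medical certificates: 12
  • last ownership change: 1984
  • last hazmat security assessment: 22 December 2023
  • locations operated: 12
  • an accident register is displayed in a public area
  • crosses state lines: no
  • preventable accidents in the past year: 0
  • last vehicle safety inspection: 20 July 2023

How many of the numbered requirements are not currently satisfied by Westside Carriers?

1. preventable accidents in the past year 0 ≤ 2 → met
2. vehicle safety inspection 240 days ago vs limit 270 → met
3. condition 'crosses state lines' does not hold → requirement n/a → met
4. drivers with valid medical certificates 12 ≥ 10 → met
5. hazmat security assessment 85 days ago vs limit 90 → met
6. auto liability coverage $1,650,000 ≥ $1,625,000 → met
7. driver qualification files present → met
8. accident register present → met
Not met: 0 of 8

0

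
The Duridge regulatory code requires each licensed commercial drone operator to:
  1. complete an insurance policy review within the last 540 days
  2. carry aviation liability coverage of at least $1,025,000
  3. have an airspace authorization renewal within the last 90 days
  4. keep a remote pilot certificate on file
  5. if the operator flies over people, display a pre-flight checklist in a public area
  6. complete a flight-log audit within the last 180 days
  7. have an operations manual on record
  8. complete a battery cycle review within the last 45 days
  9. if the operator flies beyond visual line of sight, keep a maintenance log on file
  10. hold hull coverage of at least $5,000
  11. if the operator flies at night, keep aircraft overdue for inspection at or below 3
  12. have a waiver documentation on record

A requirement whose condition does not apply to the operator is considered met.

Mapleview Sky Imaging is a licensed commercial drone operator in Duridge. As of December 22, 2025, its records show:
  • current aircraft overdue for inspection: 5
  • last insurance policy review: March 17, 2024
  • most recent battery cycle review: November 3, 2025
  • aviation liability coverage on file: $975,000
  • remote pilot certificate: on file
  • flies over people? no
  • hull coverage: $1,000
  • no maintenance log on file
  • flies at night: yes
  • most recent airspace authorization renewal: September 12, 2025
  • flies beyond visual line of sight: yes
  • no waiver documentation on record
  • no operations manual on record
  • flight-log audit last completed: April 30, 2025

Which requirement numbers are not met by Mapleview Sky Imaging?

1, 2, 3, 6, 7, 8, 9, 10, 11, 12

1. insurance policy review 645 days ago vs limit 540 → not met
2. aviation liability coverage $975,000 < $1,025,000 → not met
3. airspace authorization renewal 101 days ago vs limit 90 → not met
4. remote pilot certificate present → met
5. condition 'flies over people' does not hold → requirement n/a → met
6. flight-log audit 236 days ago vs limit 180 → not met
7. operations manual absent → not met
8. battery cycle review 49 days ago vs limit 45 → not met
9. condition 'flies beyond visual line of sight' holds; maintenance log absent → not met
10. hull coverage $1,000 < $5,000 → not met
11. condition 'flies at night' holds; aircraft overdue for inspection 5 > 3 → not met
12. waiver documentation absent → not met
Not met: 1, 2, 3, 6, 7, 8, 9, 10, 11, 12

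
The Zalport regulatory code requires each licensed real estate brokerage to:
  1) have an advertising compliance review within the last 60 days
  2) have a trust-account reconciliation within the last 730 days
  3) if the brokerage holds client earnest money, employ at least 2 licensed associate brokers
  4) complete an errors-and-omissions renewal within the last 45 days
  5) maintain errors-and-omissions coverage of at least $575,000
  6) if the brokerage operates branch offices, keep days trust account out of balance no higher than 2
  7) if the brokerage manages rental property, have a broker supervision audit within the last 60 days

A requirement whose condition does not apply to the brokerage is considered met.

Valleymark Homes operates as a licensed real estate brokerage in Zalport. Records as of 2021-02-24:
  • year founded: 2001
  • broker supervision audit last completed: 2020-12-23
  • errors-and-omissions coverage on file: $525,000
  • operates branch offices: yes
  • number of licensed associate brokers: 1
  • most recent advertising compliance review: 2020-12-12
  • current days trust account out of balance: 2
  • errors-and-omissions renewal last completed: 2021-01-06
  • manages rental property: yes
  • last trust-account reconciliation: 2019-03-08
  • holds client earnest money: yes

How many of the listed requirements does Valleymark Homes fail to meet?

1. advertising compliance review 74 days ago vs limit 60 → not met
2. trust-account reconciliation 719 days ago vs limit 730 → met
3. condition 'holds client earnest money' holds; licensed associate brokers 1 < 2 → not met
4. errors-and-omissions renewal 49 days ago vs limit 45 → not met
5. errors-and-omissions coverage $525,000 < $575,000 → not met
6. condition 'operates branch offices' holds; days trust account out of balance 2 ≤ 2 → met
7. condition 'manages rental property' holds; broker supervision audit 63 days ago vs limit 60 → not met
Not met: 5 of 7

5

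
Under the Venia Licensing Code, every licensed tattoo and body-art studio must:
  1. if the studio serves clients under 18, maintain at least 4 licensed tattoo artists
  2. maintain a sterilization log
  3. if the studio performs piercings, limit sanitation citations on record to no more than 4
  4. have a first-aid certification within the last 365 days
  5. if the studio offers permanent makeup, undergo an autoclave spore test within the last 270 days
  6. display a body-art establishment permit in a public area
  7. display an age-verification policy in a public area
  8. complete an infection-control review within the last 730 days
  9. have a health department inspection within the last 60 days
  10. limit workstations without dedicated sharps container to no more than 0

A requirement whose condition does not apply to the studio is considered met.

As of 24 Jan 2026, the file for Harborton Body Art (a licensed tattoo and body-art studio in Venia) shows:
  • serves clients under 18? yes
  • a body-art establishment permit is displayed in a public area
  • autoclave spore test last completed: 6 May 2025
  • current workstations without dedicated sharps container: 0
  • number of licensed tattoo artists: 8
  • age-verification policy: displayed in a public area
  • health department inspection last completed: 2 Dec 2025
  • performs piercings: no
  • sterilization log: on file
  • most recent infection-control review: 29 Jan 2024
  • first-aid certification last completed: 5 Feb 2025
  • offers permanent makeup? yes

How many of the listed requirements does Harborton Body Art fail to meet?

0

1. condition 'serves clients under 18' holds; licensed tattoo artists 8 ≥ 4 → met
2. sterilization log present → met
3. condition 'performs piercings' does not hold → requirement n/a → met
4. first-aid certification 353 days ago vs limit 365 → met
5. condition 'offers permanent makeup' holds; autoclave spore test 263 days ago vs limit 270 → met
6. body-art establishment permit present → met
7. age-verification policy present → met
8. infection-control review 726 days ago vs limit 730 → met
9. health department inspection 53 days ago vs limit 60 → met
10. workstations without dedicated sharps container 0 ≤ 0 → met
Not met: 0 of 10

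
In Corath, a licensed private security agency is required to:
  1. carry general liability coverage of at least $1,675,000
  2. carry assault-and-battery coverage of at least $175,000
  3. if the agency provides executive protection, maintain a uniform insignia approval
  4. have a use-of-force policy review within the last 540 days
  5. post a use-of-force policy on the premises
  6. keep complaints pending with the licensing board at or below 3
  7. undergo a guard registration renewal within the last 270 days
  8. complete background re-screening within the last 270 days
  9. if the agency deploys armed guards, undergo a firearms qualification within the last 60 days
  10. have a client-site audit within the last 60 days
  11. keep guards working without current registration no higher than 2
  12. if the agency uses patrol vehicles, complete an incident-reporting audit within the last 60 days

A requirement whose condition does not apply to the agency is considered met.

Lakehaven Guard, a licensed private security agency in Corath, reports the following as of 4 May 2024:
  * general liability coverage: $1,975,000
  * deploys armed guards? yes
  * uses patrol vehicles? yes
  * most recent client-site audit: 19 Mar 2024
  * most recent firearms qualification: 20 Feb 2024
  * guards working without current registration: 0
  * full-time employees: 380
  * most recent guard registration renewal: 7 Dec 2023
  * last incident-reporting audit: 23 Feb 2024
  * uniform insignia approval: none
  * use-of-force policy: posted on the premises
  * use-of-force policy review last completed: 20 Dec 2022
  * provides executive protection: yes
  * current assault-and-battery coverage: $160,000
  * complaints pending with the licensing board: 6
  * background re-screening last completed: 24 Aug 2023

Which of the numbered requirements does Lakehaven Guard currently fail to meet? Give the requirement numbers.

1. general liability coverage $1,975,000 ≥ $1,675,000 → met
2. assault-and-battery coverage $160,000 < $175,000 → not met
3. condition 'provides executive protection' holds; uniform insignia approval absent → not met
4. use-of-force policy review 501 days ago vs limit 540 → met
5. use-of-force policy present → met
6. complaints pending with the licensing board 6 > 3 → not met
7. guard registration renewal 149 days ago vs limit 270 → met
8. background re-screening 254 days ago vs limit 270 → met
9. condition 'deploys armed guards' holds; firearms qualification 74 days ago vs limit 60 → not met
10. client-site audit 46 days ago vs limit 60 → met
11. guards working without current registration 0 ≤ 2 → met
12. condition 'uses patrol vehicles' holds; incident-reporting audit 71 days ago vs limit 60 → not met
Not met: 2, 3, 6, 9, 12

2, 3, 6, 9, 12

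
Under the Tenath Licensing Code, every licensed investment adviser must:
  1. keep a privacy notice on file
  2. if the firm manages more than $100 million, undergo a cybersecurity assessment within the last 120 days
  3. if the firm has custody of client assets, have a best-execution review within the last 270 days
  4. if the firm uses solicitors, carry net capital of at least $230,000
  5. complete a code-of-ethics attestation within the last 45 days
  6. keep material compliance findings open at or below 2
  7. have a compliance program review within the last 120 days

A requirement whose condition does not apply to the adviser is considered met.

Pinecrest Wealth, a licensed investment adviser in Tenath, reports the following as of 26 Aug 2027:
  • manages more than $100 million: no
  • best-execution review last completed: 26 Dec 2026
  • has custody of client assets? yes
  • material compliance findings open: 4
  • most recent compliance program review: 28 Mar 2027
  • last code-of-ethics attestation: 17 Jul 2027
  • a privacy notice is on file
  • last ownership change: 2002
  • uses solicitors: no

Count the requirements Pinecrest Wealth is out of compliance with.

1. privacy notice present → met
2. condition 'manages more than $100 million' does not hold → requirement n/a → met
3. condition 'has custody of client assets' holds; best-execution review 243 days ago vs limit 270 → met
4. condition 'uses solicitors' does not hold → requirement n/a → met
5. code-of-ethics attestation 40 days ago vs limit 45 → met
6. material compliance findings open 4 > 2 → not met
7. compliance program review 151 days ago vs limit 120 → not met
Not met: 2 of 7

2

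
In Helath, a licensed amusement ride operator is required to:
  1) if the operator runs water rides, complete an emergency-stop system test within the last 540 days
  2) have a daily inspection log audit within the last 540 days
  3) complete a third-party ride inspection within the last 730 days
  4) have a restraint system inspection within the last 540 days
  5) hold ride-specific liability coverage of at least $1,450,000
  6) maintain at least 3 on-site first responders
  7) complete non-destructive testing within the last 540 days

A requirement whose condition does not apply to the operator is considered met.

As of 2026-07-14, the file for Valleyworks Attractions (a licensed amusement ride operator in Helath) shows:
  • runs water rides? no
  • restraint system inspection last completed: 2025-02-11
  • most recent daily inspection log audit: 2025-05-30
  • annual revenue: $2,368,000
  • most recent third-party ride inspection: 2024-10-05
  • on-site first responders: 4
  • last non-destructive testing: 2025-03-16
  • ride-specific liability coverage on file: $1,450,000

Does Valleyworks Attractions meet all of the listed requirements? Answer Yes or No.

Yes

1. condition 'runs water rides' does not hold → requirement n/a → met
2. daily inspection log audit 410 days ago vs limit 540 → met
3. third-party ride inspection 647 days ago vs limit 730 → met
4. restraint system inspection 518 days ago vs limit 540 → met
5. ride-specific liability coverage $1,450,000 ≥ $1,450,000 → met
6. on-site first responders 4 ≥ 3 → met
7. non-destructive testing 485 days ago vs limit 540 → met
All met.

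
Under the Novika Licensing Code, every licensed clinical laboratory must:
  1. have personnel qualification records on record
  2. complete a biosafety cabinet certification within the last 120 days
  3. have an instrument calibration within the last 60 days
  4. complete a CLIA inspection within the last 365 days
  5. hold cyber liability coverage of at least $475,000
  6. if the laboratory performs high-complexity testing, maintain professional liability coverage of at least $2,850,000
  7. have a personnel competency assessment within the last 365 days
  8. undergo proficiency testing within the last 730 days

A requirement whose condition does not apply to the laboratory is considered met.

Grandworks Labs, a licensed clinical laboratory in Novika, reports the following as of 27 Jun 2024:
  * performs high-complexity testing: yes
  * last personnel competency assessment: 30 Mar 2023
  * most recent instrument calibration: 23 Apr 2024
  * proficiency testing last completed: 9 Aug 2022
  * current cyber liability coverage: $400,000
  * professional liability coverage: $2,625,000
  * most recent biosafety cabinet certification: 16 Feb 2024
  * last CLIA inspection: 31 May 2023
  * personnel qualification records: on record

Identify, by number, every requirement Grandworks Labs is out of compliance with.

2, 3, 4, 5, 6, 7

1. personnel qualification records present → met
2. biosafety cabinet certification 132 days ago vs limit 120 → not met
3. instrument calibration 65 days ago vs limit 60 → not met
4. CLIA inspection 393 days ago vs limit 365 → not met
5. cyber liability coverage $400,000 < $475,000 → not met
6. condition 'performs high-complexity testing' holds; professional liability coverage $2,625,000 < $2,850,000 → not met
7. personnel competency assessment 455 days ago vs limit 365 → not met
8. proficiency testing 688 days ago vs limit 730 → met
Not met: 2, 3, 4, 5, 6, 7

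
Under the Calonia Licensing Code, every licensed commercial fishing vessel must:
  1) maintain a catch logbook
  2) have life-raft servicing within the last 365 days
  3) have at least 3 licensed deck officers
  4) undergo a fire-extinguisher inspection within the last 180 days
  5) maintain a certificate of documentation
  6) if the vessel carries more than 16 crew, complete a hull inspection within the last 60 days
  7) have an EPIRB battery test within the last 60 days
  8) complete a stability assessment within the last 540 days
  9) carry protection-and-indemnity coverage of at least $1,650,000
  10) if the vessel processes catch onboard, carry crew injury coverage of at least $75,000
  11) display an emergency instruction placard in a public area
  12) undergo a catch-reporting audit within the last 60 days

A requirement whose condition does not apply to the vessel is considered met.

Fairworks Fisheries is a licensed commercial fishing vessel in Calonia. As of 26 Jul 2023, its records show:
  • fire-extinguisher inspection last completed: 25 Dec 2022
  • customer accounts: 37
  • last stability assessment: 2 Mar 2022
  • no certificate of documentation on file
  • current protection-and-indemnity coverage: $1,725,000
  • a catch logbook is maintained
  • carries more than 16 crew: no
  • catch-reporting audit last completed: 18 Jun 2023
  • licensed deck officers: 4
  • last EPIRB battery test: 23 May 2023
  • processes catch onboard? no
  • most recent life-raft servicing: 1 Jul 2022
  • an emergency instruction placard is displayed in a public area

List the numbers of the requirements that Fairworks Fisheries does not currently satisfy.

1. catch logbook present → met
2. life-raft servicing 390 days ago vs limit 365 → not met
3. licensed deck officers 4 ≥ 3 → met
4. fire-extinguisher inspection 213 days ago vs limit 180 → not met
5. certificate of documentation absent → not met
6. condition 'carries more than 16 crew' does not hold → requirement n/a → met
7. EPIRB battery test 64 days ago vs limit 60 → not met
8. stability assessment 511 days ago vs limit 540 → met
9. protection-and-indemnity coverage $1,725,000 ≥ $1,650,000 → met
10. condition 'processes catch onboard' does not hold → requirement n/a → met
11. emergency instruction placard present → met
12. catch-reporting audit 38 days ago vs limit 60 → met
Not met: 2, 4, 5, 7

2, 4, 5, 7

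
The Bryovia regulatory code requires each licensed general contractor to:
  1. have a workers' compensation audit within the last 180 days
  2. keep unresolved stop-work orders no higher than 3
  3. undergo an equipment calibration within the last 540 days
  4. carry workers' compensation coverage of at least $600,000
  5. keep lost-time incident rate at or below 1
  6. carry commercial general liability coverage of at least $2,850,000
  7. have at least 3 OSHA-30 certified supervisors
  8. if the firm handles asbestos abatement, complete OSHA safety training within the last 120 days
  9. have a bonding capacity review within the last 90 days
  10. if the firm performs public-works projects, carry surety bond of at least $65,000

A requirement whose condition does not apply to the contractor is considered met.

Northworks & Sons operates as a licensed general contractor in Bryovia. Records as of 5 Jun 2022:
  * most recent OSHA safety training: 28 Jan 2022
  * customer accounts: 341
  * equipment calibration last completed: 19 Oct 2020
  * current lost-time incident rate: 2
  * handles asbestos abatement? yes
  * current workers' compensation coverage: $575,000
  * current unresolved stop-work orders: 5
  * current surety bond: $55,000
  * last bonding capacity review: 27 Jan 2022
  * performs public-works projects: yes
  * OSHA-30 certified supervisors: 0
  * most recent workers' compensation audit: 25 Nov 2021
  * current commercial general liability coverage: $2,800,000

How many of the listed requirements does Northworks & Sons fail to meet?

1. workers' compensation audit 192 days ago vs limit 180 → not met
2. unresolved stop-work orders 5 > 3 → not met
3. equipment calibration 594 days ago vs limit 540 → not met
4. workers' compensation coverage $575,000 < $600,000 → not met
5. lost-time incident rate 2 > 1 → not met
6. commercial general liability coverage $2,800,000 < $2,850,000 → not met
7. OSHA-30 certified supervisors 0 < 3 → not met
8. condition 'handles asbestos abatement' holds; OSHA safety training 128 days ago vs limit 120 → not met
9. bonding capacity review 129 days ago vs limit 90 → not met
10. condition 'performs public-works projects' holds; surety bond $55,000 < $65,000 → not met
Not met: 10 of 10

10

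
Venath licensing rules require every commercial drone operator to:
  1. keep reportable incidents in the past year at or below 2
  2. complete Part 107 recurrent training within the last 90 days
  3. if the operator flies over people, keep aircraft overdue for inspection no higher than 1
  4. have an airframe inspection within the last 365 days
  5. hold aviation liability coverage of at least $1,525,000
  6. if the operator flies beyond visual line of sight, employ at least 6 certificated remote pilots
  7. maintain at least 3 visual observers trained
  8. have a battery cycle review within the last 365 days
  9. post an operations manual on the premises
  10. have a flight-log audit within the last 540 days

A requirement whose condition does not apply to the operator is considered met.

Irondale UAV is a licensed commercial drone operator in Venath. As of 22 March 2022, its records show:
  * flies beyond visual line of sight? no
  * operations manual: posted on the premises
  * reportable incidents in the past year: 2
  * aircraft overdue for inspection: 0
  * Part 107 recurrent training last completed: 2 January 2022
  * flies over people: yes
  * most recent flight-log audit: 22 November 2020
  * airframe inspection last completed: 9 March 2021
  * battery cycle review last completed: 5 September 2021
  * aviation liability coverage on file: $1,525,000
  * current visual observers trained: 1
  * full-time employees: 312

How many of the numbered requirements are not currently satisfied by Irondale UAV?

2

1. reportable incidents in the past year 2 ≤ 2 → met
2. Part 107 recurrent training 79 days ago vs limit 90 → met
3. condition 'flies over people' holds; aircraft overdue for inspection 0 ≤ 1 → met
4. airframe inspection 378 days ago vs limit 365 → not met
5. aviation liability coverage $1,525,000 ≥ $1,525,000 → met
6. condition 'flies beyond visual line of sight' does not hold → requirement n/a → met
7. visual observers trained 1 < 3 → not met
8. battery cycle review 198 days ago vs limit 365 → met
9. operations manual present → met
10. flight-log audit 485 days ago vs limit 540 → met
Not met: 2 of 10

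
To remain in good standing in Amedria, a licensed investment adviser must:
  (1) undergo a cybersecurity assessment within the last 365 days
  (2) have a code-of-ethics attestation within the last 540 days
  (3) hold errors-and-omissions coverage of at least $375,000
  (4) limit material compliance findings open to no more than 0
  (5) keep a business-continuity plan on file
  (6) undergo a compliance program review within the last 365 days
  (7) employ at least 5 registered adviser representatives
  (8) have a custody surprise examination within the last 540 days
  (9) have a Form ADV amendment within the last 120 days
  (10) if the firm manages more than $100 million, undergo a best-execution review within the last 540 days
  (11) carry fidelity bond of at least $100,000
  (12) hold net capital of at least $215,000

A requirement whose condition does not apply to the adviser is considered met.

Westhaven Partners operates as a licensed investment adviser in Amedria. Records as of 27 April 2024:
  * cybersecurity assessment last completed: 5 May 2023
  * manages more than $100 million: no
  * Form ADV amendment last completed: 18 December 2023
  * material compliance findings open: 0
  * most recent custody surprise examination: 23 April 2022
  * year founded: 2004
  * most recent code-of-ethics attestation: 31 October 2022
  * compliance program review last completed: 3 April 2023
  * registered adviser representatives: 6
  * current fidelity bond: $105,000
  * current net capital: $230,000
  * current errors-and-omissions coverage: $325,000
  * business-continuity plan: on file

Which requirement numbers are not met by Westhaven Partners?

2, 3, 6, 8, 9

1. cybersecurity assessment 358 days ago vs limit 365 → met
2. code-of-ethics attestation 544 days ago vs limit 540 → not met
3. errors-and-omissions coverage $325,000 < $375,000 → not met
4. material compliance findings open 0 ≤ 0 → met
5. business-continuity plan present → met
6. compliance program review 390 days ago vs limit 365 → not met
7. registered adviser representatives 6 ≥ 5 → met
8. custody surprise examination 735 days ago vs limit 540 → not met
9. Form ADV amendment 131 days ago vs limit 120 → not met
10. condition 'manages more than $100 million' does not hold → requirement n/a → met
11. fidelity bond $105,000 ≥ $100,000 → met
12. net capital $230,000 ≥ $215,000 → met
Not met: 2, 3, 6, 8, 9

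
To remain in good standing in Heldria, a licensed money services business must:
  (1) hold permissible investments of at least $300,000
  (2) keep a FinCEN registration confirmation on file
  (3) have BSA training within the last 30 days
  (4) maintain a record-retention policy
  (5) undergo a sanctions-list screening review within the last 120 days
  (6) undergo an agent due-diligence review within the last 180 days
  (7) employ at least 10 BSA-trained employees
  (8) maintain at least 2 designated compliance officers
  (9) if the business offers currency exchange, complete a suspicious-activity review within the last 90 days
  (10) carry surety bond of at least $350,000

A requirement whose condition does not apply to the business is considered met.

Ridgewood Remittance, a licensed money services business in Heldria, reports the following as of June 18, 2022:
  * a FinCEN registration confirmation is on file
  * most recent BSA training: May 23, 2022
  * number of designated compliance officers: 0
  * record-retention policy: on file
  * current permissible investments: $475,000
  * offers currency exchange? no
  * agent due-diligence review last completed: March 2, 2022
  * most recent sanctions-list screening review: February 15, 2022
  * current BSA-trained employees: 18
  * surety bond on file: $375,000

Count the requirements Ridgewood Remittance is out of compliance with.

1. permissible investments $475,000 ≥ $300,000 → met
2. FinCEN registration confirmation present → met
3. BSA training 26 days ago vs limit 30 → met
4. record-retention policy present → met
5. sanctions-list screening review 123 days ago vs limit 120 → not met
6. agent due-diligence review 108 days ago vs limit 180 → met
7. BSA-trained employees 18 ≥ 10 → met
8. designated compliance officers 0 < 2 → not met
9. condition 'offers currency exchange' does not hold → requirement n/a → met
10. surety bond $375,000 ≥ $350,000 → met
Not met: 2 of 10

2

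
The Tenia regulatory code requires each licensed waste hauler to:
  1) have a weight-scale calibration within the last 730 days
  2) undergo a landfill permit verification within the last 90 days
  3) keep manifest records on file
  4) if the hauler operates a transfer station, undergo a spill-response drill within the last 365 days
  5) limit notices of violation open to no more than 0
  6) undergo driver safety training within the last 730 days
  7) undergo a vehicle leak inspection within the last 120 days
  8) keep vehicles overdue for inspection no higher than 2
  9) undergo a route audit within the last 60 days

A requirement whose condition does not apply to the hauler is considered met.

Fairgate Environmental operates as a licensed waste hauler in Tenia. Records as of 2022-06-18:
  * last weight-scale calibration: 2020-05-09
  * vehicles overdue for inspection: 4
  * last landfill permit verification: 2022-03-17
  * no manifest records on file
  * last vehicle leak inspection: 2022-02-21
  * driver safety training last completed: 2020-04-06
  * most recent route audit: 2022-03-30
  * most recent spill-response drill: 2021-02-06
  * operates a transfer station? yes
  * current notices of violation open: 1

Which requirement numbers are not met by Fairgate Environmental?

1, 2, 3, 4, 5, 6, 8, 9

1. weight-scale calibration 770 days ago vs limit 730 → not met
2. landfill permit verification 93 days ago vs limit 90 → not met
3. manifest records absent → not met
4. condition 'operates a transfer station' holds; spill-response drill 497 days ago vs limit 365 → not met
5. notices of violation open 1 > 0 → not met
6. driver safety training 803 days ago vs limit 730 → not met
7. vehicle leak inspection 117 days ago vs limit 120 → met
8. vehicles overdue for inspection 4 > 2 → not met
9. route audit 80 days ago vs limit 60 → not met
Not met: 1, 2, 3, 4, 5, 6, 8, 9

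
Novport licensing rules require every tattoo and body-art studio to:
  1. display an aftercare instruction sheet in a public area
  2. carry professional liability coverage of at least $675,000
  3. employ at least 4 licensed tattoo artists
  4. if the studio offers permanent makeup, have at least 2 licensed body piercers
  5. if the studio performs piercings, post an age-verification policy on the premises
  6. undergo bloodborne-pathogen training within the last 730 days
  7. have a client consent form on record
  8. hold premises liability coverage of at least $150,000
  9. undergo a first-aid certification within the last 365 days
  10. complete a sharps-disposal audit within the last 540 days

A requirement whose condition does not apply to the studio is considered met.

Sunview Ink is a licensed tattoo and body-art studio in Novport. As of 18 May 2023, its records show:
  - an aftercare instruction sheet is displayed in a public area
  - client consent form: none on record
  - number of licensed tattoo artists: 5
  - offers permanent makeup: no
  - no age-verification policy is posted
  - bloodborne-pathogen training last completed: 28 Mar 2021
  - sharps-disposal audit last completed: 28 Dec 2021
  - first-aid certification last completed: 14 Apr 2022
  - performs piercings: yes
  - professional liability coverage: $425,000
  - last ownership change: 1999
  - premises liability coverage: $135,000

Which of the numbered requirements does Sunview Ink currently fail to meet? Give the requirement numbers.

2, 5, 6, 7, 8, 9

1. aftercare instruction sheet present → met
2. professional liability coverage $425,000 < $675,000 → not met
3. licensed tattoo artists 5 ≥ 4 → met
4. condition 'offers permanent makeup' does not hold → requirement n/a → met
5. condition 'performs piercings' holds; age-verification policy absent → not met
6. bloodborne-pathogen training 781 days ago vs limit 730 → not met
7. client consent form absent → not met
8. premises liability coverage $135,000 < $150,000 → not met
9. first-aid certification 399 days ago vs limit 365 → not met
10. sharps-disposal audit 506 days ago vs limit 540 → met
Not met: 2, 5, 6, 7, 8, 9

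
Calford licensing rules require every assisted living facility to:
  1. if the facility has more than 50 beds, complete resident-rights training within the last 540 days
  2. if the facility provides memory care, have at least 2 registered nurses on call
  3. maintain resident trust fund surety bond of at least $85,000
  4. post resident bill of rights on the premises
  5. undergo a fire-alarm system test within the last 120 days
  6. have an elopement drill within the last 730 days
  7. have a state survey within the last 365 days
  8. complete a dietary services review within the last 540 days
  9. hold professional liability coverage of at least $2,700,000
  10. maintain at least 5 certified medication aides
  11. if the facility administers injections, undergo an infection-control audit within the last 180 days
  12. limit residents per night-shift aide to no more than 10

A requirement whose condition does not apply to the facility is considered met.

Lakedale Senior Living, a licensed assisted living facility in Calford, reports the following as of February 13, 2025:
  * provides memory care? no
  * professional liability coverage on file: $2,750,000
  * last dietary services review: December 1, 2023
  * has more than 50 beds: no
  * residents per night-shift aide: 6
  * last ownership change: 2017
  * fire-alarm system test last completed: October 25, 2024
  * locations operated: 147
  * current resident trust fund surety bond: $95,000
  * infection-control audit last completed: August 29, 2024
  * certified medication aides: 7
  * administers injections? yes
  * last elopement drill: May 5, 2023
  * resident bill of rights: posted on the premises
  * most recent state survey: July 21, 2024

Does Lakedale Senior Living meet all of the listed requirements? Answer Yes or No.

Yes

1. condition 'has more than 50 beds' does not hold → requirement n/a → met
2. condition 'provides memory care' does not hold → requirement n/a → met
3. resident trust fund surety bond $95,000 ≥ $85,000 → met
4. resident bill of rights present → met
5. fire-alarm system test 111 days ago vs limit 120 → met
6. elopement drill 650 days ago vs limit 730 → met
7. state survey 207 days ago vs limit 365 → met
8. dietary services review 440 days ago vs limit 540 → met
9. professional liability coverage $2,750,000 ≥ $2,700,000 → met
10. certified medication aides 7 ≥ 5 → met
11. condition 'administers injections' holds; infection-control audit 168 days ago vs limit 180 → met
12. residents per night-shift aide 6 ≤ 10 → met
All met.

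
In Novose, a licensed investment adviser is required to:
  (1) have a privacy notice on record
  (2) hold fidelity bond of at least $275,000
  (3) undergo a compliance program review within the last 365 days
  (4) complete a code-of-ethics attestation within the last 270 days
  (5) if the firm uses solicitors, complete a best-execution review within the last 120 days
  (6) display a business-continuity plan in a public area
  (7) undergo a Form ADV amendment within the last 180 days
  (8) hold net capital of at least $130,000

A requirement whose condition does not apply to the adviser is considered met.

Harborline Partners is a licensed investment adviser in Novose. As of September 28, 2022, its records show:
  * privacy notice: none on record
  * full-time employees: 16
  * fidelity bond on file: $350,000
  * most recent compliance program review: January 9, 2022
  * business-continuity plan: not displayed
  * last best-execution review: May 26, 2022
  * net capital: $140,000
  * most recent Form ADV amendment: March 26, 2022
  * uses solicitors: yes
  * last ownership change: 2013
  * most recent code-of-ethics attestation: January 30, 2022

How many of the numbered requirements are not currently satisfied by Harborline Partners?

4

1. privacy notice absent → not met
2. fidelity bond $350,000 ≥ $275,000 → met
3. compliance program review 262 days ago vs limit 365 → met
4. code-of-ethics attestation 241 days ago vs limit 270 → met
5. condition 'uses solicitors' holds; best-execution review 125 days ago vs limit 120 → not met
6. business-continuity plan absent → not met
7. Form ADV amendment 186 days ago vs limit 180 → not met
8. net capital $140,000 ≥ $130,000 → met
Not met: 4 of 8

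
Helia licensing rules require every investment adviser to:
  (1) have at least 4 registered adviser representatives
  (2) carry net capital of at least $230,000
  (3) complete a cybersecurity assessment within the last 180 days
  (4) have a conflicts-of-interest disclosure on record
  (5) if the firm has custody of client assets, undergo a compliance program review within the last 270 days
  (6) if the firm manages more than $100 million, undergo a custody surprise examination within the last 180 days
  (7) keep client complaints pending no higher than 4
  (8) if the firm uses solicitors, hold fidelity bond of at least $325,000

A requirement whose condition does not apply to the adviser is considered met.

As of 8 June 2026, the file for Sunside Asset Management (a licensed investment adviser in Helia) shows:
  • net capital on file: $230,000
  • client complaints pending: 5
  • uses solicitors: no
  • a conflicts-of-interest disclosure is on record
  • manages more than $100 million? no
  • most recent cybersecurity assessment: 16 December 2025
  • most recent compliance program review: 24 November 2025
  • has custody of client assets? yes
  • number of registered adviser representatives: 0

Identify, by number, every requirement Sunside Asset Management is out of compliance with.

1, 7

1. registered adviser representatives 0 < 4 → not met
2. net capital $230,000 ≥ $230,000 → met
3. cybersecurity assessment 174 days ago vs limit 180 → met
4. conflicts-of-interest disclosure present → met
5. condition 'has custody of client assets' holds; compliance program review 196 days ago vs limit 270 → met
6. condition 'manages more than $100 million' does not hold → requirement n/a → met
7. client complaints pending 5 > 4 → not met
8. condition 'uses solicitors' does not hold → requirement n/a → met
Not met: 1, 7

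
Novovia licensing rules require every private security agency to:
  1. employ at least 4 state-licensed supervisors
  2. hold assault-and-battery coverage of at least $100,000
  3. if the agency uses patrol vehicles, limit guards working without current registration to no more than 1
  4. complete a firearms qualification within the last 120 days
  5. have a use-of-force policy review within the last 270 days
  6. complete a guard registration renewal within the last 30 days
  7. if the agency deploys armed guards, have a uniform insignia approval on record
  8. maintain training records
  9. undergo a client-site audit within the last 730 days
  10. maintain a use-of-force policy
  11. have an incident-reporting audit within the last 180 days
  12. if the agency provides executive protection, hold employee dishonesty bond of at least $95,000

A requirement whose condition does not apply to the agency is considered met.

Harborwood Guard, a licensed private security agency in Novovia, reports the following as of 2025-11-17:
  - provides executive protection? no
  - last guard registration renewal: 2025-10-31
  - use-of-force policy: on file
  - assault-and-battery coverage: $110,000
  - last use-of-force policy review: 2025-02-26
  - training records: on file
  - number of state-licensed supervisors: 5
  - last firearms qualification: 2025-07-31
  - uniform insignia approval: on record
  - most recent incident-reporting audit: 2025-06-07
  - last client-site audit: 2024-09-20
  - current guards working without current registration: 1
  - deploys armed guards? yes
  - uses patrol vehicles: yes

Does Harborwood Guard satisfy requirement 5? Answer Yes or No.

5. use-of-force policy review 264 days ago vs limit 270 → met

Yes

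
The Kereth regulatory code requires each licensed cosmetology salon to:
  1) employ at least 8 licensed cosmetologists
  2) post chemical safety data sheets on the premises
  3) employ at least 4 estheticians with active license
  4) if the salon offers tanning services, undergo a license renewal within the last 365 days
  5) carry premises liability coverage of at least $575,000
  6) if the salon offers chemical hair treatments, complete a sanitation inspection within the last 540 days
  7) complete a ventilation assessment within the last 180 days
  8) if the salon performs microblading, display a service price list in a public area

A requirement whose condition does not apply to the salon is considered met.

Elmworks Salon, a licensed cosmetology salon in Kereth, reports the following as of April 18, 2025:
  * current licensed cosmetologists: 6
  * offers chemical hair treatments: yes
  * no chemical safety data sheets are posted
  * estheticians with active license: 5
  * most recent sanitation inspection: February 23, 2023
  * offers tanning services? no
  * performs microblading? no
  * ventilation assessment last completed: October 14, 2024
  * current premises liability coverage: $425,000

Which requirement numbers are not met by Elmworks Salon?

1. licensed cosmetologists 6 < 8 → not met
2. chemical safety data sheets absent → not met
3. estheticians with active license 5 ≥ 4 → met
4. condition 'offers tanning services' does not hold → requirement n/a → met
5. premises liability coverage $425,000 < $575,000 → not met
6. condition 'offers chemical hair treatments' holds; sanitation inspection 785 days ago vs limit 540 → not met
7. ventilation assessment 186 days ago vs limit 180 → not met
8. condition 'performs microblading' does not hold → requirement n/a → met
Not met: 1, 2, 5, 6, 7

1, 2, 5, 6, 7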